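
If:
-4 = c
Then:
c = -4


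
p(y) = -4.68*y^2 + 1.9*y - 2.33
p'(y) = 1.9 - 9.36*y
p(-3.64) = -71.25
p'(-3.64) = 35.97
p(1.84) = -14.68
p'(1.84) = -15.32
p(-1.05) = -9.48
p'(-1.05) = 11.73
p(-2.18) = -28.71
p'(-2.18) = 22.30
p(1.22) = -6.98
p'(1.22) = -9.52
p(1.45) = -9.41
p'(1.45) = -11.67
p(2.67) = -30.62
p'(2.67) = -23.09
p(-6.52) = -213.67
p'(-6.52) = 62.93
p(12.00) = -653.45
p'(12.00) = -110.42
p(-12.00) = -699.05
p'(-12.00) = 114.22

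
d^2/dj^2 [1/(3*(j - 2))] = 2/(3*(j - 2)^3)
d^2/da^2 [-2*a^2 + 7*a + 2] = -4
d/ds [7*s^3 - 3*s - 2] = 21*s^2 - 3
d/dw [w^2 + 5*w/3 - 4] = 2*w + 5/3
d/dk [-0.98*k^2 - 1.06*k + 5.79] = -1.96*k - 1.06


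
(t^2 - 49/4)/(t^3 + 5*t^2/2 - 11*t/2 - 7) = (t - 7/2)/(t^2 - t - 2)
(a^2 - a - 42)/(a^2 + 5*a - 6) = (a - 7)/(a - 1)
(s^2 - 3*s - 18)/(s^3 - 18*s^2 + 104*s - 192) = (s + 3)/(s^2 - 12*s + 32)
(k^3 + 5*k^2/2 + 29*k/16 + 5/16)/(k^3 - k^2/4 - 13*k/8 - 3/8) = (4*k + 5)/(2*(2*k - 3))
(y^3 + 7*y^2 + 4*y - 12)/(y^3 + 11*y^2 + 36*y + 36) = (y - 1)/(y + 3)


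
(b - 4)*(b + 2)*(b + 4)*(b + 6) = b^4 + 8*b^3 - 4*b^2 - 128*b - 192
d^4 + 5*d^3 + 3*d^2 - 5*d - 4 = (d - 1)*(d + 1)^2*(d + 4)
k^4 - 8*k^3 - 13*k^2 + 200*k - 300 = (k - 6)*(k - 5)*(k - 2)*(k + 5)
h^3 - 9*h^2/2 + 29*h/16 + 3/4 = (h - 4)*(h - 3/4)*(h + 1/4)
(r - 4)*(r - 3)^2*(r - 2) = r^4 - 12*r^3 + 53*r^2 - 102*r + 72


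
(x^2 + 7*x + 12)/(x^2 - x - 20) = (x + 3)/(x - 5)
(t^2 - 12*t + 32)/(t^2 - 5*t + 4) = (t - 8)/(t - 1)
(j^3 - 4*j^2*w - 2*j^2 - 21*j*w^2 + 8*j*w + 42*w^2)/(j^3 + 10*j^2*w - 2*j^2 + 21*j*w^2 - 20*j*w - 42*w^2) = (j - 7*w)/(j + 7*w)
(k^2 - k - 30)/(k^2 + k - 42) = (k + 5)/(k + 7)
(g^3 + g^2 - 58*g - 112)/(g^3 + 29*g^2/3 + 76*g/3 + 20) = 3*(g^2 - g - 56)/(3*g^2 + 23*g + 30)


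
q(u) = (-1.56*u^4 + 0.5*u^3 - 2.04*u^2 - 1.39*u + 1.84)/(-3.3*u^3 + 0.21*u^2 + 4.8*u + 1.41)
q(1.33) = -18.22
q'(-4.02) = 0.40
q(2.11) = 1.96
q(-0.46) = -4.46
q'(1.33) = -598.21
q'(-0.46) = -29.19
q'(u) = (9.9*u^2 - 0.42*u - 4.8)*(-1.56*u^4 + 0.5*u^3 - 2.04*u^2 - 1.39*u + 1.84)/(-3.3*u^3 + 0.21*u^2 + 4.8*u + 1.41)^2 + (-6.24*u^3 + 1.5*u^2 - 4.08*u - 1.39)/(-3.3*u^3 + 0.21*u^2 + 4.8*u + 1.41) = (5.148*u^6 - 0.6552*u^5 - 29.091*u^4 - 13.1724*u^3 + 10.8309*u^2 - 6.5256*u - 10.7919)/(10.89*u^6 - 1.386*u^5 - 31.6359*u^4 - 7.29*u^3 + 23.6322*u^2 + 13.536*u + 1.9881)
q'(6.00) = 0.43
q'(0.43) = -1.29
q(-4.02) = -2.33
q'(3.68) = 0.32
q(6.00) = 2.95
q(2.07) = 2.00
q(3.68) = 2.05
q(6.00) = 2.95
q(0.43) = 0.26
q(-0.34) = -29.94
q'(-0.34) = -1552.09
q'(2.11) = -0.73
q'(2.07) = -0.86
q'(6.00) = 0.43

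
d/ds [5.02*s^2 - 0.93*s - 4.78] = 10.04*s - 0.93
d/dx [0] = 0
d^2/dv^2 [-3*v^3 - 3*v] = -18*v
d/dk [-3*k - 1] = -3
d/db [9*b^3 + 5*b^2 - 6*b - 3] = 27*b^2 + 10*b - 6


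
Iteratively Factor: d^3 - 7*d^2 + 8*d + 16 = (d + 1)*(d^2 - 8*d + 16) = (d - 4)*(d + 1)*(d - 4)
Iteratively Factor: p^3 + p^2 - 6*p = (p + 3)*(p^2 - 2*p) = p*(p + 3)*(p - 2)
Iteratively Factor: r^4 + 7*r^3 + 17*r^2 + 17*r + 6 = (r + 1)*(r^3 + 6*r^2 + 11*r + 6) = (r + 1)*(r + 2)*(r^2 + 4*r + 3) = (r + 1)*(r + 2)*(r + 3)*(r + 1)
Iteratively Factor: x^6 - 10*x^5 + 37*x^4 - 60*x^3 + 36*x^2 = (x - 2)*(x^5 - 8*x^4 + 21*x^3 - 18*x^2) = x*(x - 2)*(x^4 - 8*x^3 + 21*x^2 - 18*x) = x*(x - 2)^2*(x^3 - 6*x^2 + 9*x) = x*(x - 3)*(x - 2)^2*(x^2 - 3*x) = x^2*(x - 3)*(x - 2)^2*(x - 3)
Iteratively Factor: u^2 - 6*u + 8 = (u - 4)*(u - 2)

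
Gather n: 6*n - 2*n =4*n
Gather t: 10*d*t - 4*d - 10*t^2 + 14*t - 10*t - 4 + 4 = -4*d - 10*t^2 + t*(10*d + 4)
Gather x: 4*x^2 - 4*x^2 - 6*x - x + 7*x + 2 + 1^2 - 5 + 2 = 0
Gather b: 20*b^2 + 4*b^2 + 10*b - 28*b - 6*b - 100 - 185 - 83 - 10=24*b^2 - 24*b - 378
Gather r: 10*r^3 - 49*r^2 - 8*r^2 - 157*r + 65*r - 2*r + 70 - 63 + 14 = 10*r^3 - 57*r^2 - 94*r + 21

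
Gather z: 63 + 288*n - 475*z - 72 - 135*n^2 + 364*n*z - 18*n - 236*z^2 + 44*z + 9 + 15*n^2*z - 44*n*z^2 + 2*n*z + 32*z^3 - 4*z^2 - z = -135*n^2 + 270*n + 32*z^3 + z^2*(-44*n - 240) + z*(15*n^2 + 366*n - 432)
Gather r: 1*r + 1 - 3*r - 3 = -2*r - 2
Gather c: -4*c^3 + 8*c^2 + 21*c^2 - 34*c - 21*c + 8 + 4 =-4*c^3 + 29*c^2 - 55*c + 12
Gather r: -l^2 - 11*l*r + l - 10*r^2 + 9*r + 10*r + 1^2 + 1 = -l^2 + l - 10*r^2 + r*(19 - 11*l) + 2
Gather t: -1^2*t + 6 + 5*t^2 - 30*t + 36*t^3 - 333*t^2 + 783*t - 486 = 36*t^3 - 328*t^2 + 752*t - 480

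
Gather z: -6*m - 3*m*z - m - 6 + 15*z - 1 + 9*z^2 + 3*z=-7*m + 9*z^2 + z*(18 - 3*m) - 7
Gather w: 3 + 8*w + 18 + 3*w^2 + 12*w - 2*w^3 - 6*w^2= -2*w^3 - 3*w^2 + 20*w + 21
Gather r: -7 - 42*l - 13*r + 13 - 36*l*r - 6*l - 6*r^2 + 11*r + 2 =-48*l - 6*r^2 + r*(-36*l - 2) + 8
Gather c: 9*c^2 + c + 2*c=9*c^2 + 3*c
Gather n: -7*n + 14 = 14 - 7*n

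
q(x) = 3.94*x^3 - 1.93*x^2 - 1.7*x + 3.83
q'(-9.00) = 990.46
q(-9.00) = -3009.46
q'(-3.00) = 116.26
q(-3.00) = -114.82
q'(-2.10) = 58.53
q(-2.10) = -37.60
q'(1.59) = 22.04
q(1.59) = 12.09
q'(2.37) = 55.54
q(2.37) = 41.41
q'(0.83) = 3.24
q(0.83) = 3.34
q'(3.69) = 145.00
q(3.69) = 169.24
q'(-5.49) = 375.75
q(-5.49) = -696.96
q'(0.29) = -1.83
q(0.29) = 3.27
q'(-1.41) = 27.24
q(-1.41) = -8.65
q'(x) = 11.82*x^2 - 3.86*x - 1.7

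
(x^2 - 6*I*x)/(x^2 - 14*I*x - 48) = x/(x - 8*I)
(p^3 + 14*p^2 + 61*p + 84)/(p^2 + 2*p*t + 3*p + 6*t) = (p^2 + 11*p + 28)/(p + 2*t)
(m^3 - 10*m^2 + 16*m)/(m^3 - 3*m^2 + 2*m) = (m - 8)/(m - 1)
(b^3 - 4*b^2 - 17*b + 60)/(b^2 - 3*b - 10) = (b^2 + b - 12)/(b + 2)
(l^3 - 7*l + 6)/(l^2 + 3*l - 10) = (l^2 + 2*l - 3)/(l + 5)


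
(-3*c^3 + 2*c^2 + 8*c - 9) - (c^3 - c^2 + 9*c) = -4*c^3 + 3*c^2 - c - 9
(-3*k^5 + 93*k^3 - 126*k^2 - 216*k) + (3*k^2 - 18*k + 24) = -3*k^5 + 93*k^3 - 123*k^2 - 234*k + 24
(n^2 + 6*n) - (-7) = n^2 + 6*n + 7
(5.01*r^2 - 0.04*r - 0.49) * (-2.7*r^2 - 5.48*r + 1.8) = -13.527*r^4 - 27.3468*r^3 + 10.5602*r^2 + 2.6132*r - 0.882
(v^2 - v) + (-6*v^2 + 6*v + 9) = -5*v^2 + 5*v + 9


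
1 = 1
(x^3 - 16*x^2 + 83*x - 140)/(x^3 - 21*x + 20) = (x^2 - 12*x + 35)/(x^2 + 4*x - 5)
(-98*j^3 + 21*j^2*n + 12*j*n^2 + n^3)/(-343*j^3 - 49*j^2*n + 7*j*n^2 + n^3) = (2*j - n)/(7*j - n)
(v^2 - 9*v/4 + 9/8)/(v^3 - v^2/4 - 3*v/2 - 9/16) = 2*(4*v - 3)/(8*v^2 + 10*v + 3)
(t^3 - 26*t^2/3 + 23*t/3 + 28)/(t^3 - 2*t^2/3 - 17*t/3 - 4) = (t - 7)/(t + 1)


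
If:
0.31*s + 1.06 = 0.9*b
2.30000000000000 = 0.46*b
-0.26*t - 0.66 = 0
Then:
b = 5.00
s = 11.10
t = -2.54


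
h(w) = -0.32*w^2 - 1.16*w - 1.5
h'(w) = -0.64*w - 1.16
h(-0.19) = -1.29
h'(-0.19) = -1.04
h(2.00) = -5.10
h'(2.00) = -2.44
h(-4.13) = -2.17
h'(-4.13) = 1.48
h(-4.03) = -2.02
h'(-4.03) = 1.42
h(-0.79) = -0.78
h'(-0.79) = -0.65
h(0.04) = -1.55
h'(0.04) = -1.19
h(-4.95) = -3.60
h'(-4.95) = 2.01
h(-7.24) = -9.88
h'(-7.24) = 3.47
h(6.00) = -19.98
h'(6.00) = -5.00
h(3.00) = -7.86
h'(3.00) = -3.08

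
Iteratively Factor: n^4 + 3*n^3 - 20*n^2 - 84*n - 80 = (n - 5)*(n^3 + 8*n^2 + 20*n + 16) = (n - 5)*(n + 4)*(n^2 + 4*n + 4) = (n - 5)*(n + 2)*(n + 4)*(n + 2)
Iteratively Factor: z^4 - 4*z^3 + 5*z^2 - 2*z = (z - 1)*(z^3 - 3*z^2 + 2*z) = (z - 1)^2*(z^2 - 2*z) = (z - 2)*(z - 1)^2*(z)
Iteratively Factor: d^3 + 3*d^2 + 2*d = (d + 2)*(d^2 + d) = d*(d + 2)*(d + 1)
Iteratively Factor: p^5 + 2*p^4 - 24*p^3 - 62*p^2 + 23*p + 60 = (p + 1)*(p^4 + p^3 - 25*p^2 - 37*p + 60) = (p - 5)*(p + 1)*(p^3 + 6*p^2 + 5*p - 12) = (p - 5)*(p + 1)*(p + 3)*(p^2 + 3*p - 4) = (p - 5)*(p - 1)*(p + 1)*(p + 3)*(p + 4)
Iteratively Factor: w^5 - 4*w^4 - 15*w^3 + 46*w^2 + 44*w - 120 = (w - 5)*(w^4 + w^3 - 10*w^2 - 4*w + 24) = (w - 5)*(w + 3)*(w^3 - 2*w^2 - 4*w + 8) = (w - 5)*(w - 2)*(w + 3)*(w^2 - 4) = (w - 5)*(w - 2)^2*(w + 3)*(w + 2)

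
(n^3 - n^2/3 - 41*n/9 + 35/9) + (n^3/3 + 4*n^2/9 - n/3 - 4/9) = 4*n^3/3 + n^2/9 - 44*n/9 + 31/9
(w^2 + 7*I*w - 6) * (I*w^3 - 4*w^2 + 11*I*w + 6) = I*w^5 - 11*w^4 - 23*I*w^3 - 47*w^2 - 24*I*w - 36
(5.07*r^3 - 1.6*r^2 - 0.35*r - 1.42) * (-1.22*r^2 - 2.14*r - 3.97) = -6.1854*r^5 - 8.8978*r^4 - 16.2769*r^3 + 8.8334*r^2 + 4.4283*r + 5.6374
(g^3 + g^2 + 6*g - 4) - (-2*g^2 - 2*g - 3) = g^3 + 3*g^2 + 8*g - 1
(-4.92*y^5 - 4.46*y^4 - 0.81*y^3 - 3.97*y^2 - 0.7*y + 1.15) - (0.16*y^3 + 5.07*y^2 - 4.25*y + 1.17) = -4.92*y^5 - 4.46*y^4 - 0.97*y^3 - 9.04*y^2 + 3.55*y - 0.02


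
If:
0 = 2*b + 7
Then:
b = -7/2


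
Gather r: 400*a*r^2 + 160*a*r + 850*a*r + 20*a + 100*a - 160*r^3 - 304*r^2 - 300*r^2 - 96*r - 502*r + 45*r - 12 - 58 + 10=120*a - 160*r^3 + r^2*(400*a - 604) + r*(1010*a - 553) - 60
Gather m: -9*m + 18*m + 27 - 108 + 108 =9*m + 27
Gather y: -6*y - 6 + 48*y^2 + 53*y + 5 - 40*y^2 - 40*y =8*y^2 + 7*y - 1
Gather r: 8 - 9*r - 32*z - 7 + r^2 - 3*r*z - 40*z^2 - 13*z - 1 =r^2 + r*(-3*z - 9) - 40*z^2 - 45*z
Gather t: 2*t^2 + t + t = 2*t^2 + 2*t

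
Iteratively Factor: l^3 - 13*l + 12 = (l - 1)*(l^2 + l - 12) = (l - 1)*(l + 4)*(l - 3)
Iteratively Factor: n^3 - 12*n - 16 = (n + 2)*(n^2 - 2*n - 8) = (n - 4)*(n + 2)*(n + 2)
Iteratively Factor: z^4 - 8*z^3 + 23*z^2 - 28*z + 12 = (z - 3)*(z^3 - 5*z^2 + 8*z - 4) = (z - 3)*(z - 2)*(z^2 - 3*z + 2) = (z - 3)*(z - 2)^2*(z - 1)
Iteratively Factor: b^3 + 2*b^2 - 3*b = (b)*(b^2 + 2*b - 3) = b*(b + 3)*(b - 1)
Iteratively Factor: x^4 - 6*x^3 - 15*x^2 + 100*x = (x - 5)*(x^3 - x^2 - 20*x) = (x - 5)^2*(x^2 + 4*x) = (x - 5)^2*(x + 4)*(x)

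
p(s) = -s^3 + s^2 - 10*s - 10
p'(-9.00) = -271.00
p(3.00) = -58.00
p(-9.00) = 890.00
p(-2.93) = 53.04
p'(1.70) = -15.27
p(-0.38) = -6.00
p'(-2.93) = -41.61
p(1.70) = -29.02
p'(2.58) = -24.81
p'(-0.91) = -14.30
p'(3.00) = -31.00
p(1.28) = -23.26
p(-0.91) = 0.68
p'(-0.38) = -11.19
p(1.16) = -21.82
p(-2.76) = 46.24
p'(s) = -3*s^2 + 2*s - 10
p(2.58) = -46.32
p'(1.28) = -12.36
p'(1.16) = -11.72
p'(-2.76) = -38.37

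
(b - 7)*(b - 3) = b^2 - 10*b + 21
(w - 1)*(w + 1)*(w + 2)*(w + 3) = w^4 + 5*w^3 + 5*w^2 - 5*w - 6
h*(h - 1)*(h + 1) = h^3 - h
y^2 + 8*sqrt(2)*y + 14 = (y + sqrt(2))*(y + 7*sqrt(2))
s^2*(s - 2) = s^3 - 2*s^2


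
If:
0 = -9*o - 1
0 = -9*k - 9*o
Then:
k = 1/9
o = -1/9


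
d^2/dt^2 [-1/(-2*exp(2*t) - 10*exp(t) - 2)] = ((2*exp(t) + 5)^2*exp(t) - (4*exp(t) + 5)*(exp(2*t) + 5*exp(t) + 1)/2)*exp(t)/(exp(2*t) + 5*exp(t) + 1)^3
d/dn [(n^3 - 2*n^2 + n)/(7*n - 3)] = (14*n^3 - 23*n^2 + 12*n - 3)/(49*n^2 - 42*n + 9)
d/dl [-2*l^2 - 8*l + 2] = -4*l - 8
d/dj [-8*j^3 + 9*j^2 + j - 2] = -24*j^2 + 18*j + 1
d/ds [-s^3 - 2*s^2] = s*(-3*s - 4)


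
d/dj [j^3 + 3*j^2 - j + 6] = 3*j^2 + 6*j - 1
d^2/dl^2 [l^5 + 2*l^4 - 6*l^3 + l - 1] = 4*l*(5*l^2 + 6*l - 9)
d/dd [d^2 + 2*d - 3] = 2*d + 2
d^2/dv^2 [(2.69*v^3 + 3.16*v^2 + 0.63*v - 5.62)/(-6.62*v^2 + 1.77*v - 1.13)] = (-105.882086*v^3 + 1651.872558*v^2 - 387.443226*v - 59.458282)/(290.117528*v^6 - 232.707564*v^5 + 210.78411*v^4 - 84.989205*v^3 + 35.979765*v^2 - 6.780339*v + 1.442897)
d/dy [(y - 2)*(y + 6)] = 2*y + 4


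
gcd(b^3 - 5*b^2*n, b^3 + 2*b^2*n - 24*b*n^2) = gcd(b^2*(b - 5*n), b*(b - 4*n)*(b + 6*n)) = b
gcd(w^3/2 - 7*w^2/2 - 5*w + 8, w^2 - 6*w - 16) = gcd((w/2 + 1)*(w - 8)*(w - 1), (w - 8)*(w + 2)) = w^2 - 6*w - 16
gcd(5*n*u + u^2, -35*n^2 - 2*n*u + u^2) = 5*n + u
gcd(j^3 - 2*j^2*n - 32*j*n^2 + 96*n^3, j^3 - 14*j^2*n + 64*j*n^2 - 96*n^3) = j^2 - 8*j*n + 16*n^2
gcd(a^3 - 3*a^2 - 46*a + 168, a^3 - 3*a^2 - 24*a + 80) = a - 4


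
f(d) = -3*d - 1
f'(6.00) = -3.00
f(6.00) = -19.00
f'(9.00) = -3.00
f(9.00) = -28.00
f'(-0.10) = -3.00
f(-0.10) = -0.70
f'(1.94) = -3.00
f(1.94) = -6.82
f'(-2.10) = -3.00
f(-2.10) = 5.30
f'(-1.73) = -3.00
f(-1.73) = 4.19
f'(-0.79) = -3.00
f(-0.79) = 1.37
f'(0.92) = -3.00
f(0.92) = -3.76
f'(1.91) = -3.00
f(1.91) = -6.73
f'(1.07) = -3.00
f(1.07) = -4.21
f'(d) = -3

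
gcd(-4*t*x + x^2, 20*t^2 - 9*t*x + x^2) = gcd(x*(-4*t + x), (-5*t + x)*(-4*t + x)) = -4*t + x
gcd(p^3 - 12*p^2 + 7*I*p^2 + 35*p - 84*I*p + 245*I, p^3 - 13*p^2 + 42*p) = p - 7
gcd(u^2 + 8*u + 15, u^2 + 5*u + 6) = u + 3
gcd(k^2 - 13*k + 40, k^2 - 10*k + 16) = k - 8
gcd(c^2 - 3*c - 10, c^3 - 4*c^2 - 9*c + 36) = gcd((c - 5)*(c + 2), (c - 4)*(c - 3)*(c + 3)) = 1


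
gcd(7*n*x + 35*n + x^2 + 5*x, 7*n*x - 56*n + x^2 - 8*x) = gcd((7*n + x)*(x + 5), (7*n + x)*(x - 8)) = 7*n + x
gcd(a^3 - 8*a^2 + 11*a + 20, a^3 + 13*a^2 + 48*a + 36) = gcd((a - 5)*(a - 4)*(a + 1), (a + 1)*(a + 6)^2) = a + 1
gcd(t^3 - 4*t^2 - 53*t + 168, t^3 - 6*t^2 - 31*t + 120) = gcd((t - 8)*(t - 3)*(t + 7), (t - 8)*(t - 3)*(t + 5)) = t^2 - 11*t + 24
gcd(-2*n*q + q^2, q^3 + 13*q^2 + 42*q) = q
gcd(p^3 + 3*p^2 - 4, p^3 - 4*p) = p + 2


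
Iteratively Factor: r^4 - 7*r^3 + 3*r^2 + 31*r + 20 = (r - 5)*(r^3 - 2*r^2 - 7*r - 4) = (r - 5)*(r + 1)*(r^2 - 3*r - 4) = (r - 5)*(r - 4)*(r + 1)*(r + 1)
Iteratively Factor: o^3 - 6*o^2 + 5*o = (o - 5)*(o^2 - o) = o*(o - 5)*(o - 1)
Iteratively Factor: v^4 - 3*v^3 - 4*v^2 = (v)*(v^3 - 3*v^2 - 4*v) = v^2*(v^2 - 3*v - 4) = v^2*(v - 4)*(v + 1)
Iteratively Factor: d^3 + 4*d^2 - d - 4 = (d + 4)*(d^2 - 1) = (d - 1)*(d + 4)*(d + 1)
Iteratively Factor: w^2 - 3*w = (w)*(w - 3)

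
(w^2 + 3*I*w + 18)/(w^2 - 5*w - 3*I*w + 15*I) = (w + 6*I)/(w - 5)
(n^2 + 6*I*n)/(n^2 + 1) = n*(n + 6*I)/(n^2 + 1)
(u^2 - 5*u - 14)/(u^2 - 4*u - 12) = (u - 7)/(u - 6)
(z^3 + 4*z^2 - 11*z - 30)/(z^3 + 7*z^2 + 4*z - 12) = (z^2 + 2*z - 15)/(z^2 + 5*z - 6)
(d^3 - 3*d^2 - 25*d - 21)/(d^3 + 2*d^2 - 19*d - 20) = (d^2 - 4*d - 21)/(d^2 + d - 20)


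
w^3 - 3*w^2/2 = w^2*(w - 3/2)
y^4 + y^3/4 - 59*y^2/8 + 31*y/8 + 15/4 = (y - 2)*(y - 5/4)*(y + 1/2)*(y + 3)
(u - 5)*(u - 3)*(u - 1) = u^3 - 9*u^2 + 23*u - 15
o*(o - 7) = o^2 - 7*o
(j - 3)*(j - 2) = j^2 - 5*j + 6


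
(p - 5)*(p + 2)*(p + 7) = p^3 + 4*p^2 - 31*p - 70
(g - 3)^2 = g^2 - 6*g + 9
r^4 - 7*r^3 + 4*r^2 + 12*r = r*(r - 6)*(r - 2)*(r + 1)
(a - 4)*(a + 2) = a^2 - 2*a - 8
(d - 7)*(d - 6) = d^2 - 13*d + 42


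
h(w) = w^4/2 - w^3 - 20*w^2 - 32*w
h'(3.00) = -125.00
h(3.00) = -262.50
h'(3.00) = -125.00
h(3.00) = -262.50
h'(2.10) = -110.71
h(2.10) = -154.94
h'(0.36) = -46.70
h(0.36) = -14.15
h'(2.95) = -124.76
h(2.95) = -256.26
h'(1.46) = -90.57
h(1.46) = -90.19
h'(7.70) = 395.20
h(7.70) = -131.08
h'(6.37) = 108.42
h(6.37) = -450.61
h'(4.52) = -89.40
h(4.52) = -436.89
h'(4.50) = -90.50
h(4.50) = -435.09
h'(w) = 2*w^3 - 3*w^2 - 40*w - 32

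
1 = 1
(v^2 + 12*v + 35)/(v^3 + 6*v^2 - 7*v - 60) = (v + 7)/(v^2 + v - 12)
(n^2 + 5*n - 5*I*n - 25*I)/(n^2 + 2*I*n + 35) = (n + 5)/(n + 7*I)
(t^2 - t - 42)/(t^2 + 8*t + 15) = (t^2 - t - 42)/(t^2 + 8*t + 15)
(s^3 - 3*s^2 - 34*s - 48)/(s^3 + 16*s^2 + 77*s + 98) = (s^2 - 5*s - 24)/(s^2 + 14*s + 49)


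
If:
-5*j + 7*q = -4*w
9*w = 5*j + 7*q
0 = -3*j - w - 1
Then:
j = -13/49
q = -25/343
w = -10/49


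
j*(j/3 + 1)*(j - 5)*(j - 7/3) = j^4/3 - 13*j^3/9 - 31*j^2/9 + 35*j/3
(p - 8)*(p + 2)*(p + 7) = p^3 + p^2 - 58*p - 112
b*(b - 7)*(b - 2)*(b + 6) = b^4 - 3*b^3 - 40*b^2 + 84*b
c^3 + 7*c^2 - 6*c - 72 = (c - 3)*(c + 4)*(c + 6)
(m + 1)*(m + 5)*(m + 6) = m^3 + 12*m^2 + 41*m + 30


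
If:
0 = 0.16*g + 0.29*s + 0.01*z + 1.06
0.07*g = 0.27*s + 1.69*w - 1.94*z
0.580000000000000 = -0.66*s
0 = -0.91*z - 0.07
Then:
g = -5.03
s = -0.88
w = -0.16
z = -0.08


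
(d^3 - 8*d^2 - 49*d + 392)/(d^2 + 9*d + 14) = (d^2 - 15*d + 56)/(d + 2)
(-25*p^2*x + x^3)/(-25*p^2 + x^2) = x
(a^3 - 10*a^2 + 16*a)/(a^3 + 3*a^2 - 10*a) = (a - 8)/(a + 5)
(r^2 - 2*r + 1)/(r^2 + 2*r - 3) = (r - 1)/(r + 3)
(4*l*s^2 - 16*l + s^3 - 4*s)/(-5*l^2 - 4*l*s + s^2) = (-4*l*s^2 + 16*l - s^3 + 4*s)/(5*l^2 + 4*l*s - s^2)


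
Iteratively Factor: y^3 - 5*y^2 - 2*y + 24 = (y - 4)*(y^2 - y - 6) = (y - 4)*(y - 3)*(y + 2)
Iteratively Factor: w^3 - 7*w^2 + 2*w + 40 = (w - 4)*(w^2 - 3*w - 10) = (w - 5)*(w - 4)*(w + 2)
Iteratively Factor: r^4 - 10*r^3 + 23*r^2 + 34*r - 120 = (r - 5)*(r^3 - 5*r^2 - 2*r + 24) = (r - 5)*(r + 2)*(r^2 - 7*r + 12) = (r - 5)*(r - 4)*(r + 2)*(r - 3)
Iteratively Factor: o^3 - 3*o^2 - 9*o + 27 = (o + 3)*(o^2 - 6*o + 9) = (o - 3)*(o + 3)*(o - 3)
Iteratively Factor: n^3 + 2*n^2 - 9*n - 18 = (n + 2)*(n^2 - 9) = (n + 2)*(n + 3)*(n - 3)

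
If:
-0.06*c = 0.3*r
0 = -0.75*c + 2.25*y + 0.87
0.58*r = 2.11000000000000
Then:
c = -18.19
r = 3.64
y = -6.45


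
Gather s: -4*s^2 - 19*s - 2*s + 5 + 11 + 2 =-4*s^2 - 21*s + 18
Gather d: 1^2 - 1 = 0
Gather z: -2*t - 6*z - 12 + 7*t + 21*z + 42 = 5*t + 15*z + 30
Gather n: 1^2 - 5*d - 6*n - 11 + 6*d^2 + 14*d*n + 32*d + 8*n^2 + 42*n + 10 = 6*d^2 + 27*d + 8*n^2 + n*(14*d + 36)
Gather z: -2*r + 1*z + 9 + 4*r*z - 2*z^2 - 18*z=-2*r - 2*z^2 + z*(4*r - 17) + 9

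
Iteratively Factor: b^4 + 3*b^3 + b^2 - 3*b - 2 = (b + 1)*(b^3 + 2*b^2 - b - 2) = (b + 1)*(b + 2)*(b^2 - 1) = (b + 1)^2*(b + 2)*(b - 1)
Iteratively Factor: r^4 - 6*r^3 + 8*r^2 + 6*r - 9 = (r - 3)*(r^3 - 3*r^2 - r + 3) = (r - 3)*(r + 1)*(r^2 - 4*r + 3) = (r - 3)*(r - 1)*(r + 1)*(r - 3)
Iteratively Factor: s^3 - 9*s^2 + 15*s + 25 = (s + 1)*(s^2 - 10*s + 25) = (s - 5)*(s + 1)*(s - 5)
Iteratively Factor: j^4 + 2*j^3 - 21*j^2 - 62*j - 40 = (j - 5)*(j^3 + 7*j^2 + 14*j + 8) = (j - 5)*(j + 1)*(j^2 + 6*j + 8) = (j - 5)*(j + 1)*(j + 4)*(j + 2)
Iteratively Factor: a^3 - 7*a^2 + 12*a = (a)*(a^2 - 7*a + 12) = a*(a - 3)*(a - 4)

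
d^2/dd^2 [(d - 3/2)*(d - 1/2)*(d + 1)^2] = 12*d^2 - 9/2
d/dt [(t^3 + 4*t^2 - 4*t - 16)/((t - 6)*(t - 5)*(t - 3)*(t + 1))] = (-t^6 - 8*t^5 + 113*t^4 - 94*t^3 - 806*t^2 + 848*t - 72)/(t^8 - 26*t^7 + 267*t^6 - 1328*t^5 + 2923*t^4 - 306*t^3 - 8091*t^2 + 4860*t + 8100)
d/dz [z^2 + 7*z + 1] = 2*z + 7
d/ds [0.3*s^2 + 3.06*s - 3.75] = 0.6*s + 3.06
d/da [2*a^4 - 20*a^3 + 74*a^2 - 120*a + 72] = 8*a^3 - 60*a^2 + 148*a - 120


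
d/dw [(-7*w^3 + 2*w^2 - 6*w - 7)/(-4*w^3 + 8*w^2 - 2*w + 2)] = (-24*w^4 - 10*w^3 - 41*w^2 + 60*w - 13)/(2*(4*w^6 - 16*w^5 + 20*w^4 - 12*w^3 + 9*w^2 - 2*w + 1))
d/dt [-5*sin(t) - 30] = -5*cos(t)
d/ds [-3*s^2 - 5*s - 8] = -6*s - 5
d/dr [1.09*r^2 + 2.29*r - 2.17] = 2.18*r + 2.29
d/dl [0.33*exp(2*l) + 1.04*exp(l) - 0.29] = (0.66*exp(l) + 1.04)*exp(l)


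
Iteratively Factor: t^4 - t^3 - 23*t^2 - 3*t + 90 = (t + 3)*(t^3 - 4*t^2 - 11*t + 30) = (t - 5)*(t + 3)*(t^2 + t - 6) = (t - 5)*(t - 2)*(t + 3)*(t + 3)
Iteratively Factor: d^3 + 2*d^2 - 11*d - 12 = (d + 1)*(d^2 + d - 12) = (d + 1)*(d + 4)*(d - 3)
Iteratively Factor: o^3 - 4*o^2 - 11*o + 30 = (o - 5)*(o^2 + o - 6) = (o - 5)*(o + 3)*(o - 2)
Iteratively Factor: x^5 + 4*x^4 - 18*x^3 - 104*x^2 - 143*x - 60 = (x + 1)*(x^4 + 3*x^3 - 21*x^2 - 83*x - 60) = (x - 5)*(x + 1)*(x^3 + 8*x^2 + 19*x + 12) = (x - 5)*(x + 1)*(x + 3)*(x^2 + 5*x + 4) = (x - 5)*(x + 1)*(x + 3)*(x + 4)*(x + 1)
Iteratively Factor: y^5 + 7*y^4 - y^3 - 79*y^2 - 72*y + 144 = (y - 3)*(y^4 + 10*y^3 + 29*y^2 + 8*y - 48) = (y - 3)*(y + 4)*(y^3 + 6*y^2 + 5*y - 12) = (y - 3)*(y + 4)^2*(y^2 + 2*y - 3) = (y - 3)*(y - 1)*(y + 4)^2*(y + 3)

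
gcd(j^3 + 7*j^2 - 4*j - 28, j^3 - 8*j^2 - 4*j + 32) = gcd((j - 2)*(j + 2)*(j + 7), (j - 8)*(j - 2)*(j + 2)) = j^2 - 4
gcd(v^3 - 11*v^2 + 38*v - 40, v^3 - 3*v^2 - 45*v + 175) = v - 5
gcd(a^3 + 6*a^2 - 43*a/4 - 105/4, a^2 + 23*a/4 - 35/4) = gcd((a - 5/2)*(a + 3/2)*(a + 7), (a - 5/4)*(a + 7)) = a + 7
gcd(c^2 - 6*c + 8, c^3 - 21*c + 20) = c - 4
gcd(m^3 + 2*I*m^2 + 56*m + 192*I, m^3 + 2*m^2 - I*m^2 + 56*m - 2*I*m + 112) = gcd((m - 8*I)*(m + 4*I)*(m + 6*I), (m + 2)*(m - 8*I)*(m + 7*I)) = m - 8*I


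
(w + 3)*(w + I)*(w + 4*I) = w^3 + 3*w^2 + 5*I*w^2 - 4*w + 15*I*w - 12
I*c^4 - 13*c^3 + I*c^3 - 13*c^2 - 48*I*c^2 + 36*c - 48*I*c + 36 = (c + I)*(c + 6*I)^2*(I*c + I)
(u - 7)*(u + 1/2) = u^2 - 13*u/2 - 7/2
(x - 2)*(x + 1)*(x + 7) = x^3 + 6*x^2 - 9*x - 14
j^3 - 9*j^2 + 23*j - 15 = (j - 5)*(j - 3)*(j - 1)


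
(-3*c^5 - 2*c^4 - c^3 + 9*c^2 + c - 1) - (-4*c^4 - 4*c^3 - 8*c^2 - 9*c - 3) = -3*c^5 + 2*c^4 + 3*c^3 + 17*c^2 + 10*c + 2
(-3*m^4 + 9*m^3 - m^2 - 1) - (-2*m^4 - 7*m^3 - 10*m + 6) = -m^4 + 16*m^3 - m^2 + 10*m - 7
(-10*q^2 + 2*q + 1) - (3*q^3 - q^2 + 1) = -3*q^3 - 9*q^2 + 2*q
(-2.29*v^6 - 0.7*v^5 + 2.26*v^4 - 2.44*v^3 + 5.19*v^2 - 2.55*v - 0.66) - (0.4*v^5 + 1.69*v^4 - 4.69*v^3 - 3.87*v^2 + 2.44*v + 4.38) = -2.29*v^6 - 1.1*v^5 + 0.57*v^4 + 2.25*v^3 + 9.06*v^2 - 4.99*v - 5.04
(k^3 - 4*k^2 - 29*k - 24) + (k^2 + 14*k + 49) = k^3 - 3*k^2 - 15*k + 25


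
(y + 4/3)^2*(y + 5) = y^3 + 23*y^2/3 + 136*y/9 + 80/9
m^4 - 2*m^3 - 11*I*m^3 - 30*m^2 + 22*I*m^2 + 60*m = m*(m - 2)*(m - 6*I)*(m - 5*I)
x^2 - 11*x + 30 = (x - 6)*(x - 5)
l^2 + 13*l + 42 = (l + 6)*(l + 7)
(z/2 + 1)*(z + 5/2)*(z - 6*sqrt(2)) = z^3/2 - 3*sqrt(2)*z^2 + 9*z^2/4 - 27*sqrt(2)*z/2 + 5*z/2 - 15*sqrt(2)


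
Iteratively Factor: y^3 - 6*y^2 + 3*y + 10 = (y + 1)*(y^2 - 7*y + 10) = (y - 2)*(y + 1)*(y - 5)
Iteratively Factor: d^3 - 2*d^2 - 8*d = (d - 4)*(d^2 + 2*d) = (d - 4)*(d + 2)*(d)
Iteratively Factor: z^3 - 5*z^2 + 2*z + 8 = (z - 4)*(z^2 - z - 2) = (z - 4)*(z - 2)*(z + 1)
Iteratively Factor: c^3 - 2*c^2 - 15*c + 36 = (c - 3)*(c^2 + c - 12) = (c - 3)*(c + 4)*(c - 3)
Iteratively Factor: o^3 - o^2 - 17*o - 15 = (o - 5)*(o^2 + 4*o + 3) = (o - 5)*(o + 3)*(o + 1)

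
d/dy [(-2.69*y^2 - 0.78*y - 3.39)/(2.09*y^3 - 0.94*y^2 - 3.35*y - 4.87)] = (5.6221*y^4 + 3.2604*y^3 + 29.5336*y^2 + 19.8274*y - 7.5579)/(4.3681*y^6 - 3.9292*y^5 - 13.1194*y^4 - 14.0586*y^3 + 20.3781*y^2 + 32.629*y + 23.7169)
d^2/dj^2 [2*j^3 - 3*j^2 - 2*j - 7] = 12*j - 6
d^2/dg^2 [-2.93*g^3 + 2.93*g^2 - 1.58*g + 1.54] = 5.86 - 17.58*g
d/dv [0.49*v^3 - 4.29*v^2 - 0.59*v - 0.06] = 1.47*v^2 - 8.58*v - 0.59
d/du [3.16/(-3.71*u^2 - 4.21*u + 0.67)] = (23.4472*u + 13.3036)/(3.71*u^2 + 4.21*u - 0.67)^2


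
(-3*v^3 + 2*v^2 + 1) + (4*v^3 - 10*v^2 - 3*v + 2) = v^3 - 8*v^2 - 3*v + 3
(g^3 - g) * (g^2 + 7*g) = g^5 + 7*g^4 - g^3 - 7*g^2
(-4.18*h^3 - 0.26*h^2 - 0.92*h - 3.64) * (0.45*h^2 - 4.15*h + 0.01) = -1.881*h^5 + 17.23*h^4 + 0.6232*h^3 + 2.1774*h^2 + 15.0968*h - 0.0364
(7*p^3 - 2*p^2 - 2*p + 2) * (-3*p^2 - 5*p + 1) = -21*p^5 - 29*p^4 + 23*p^3 + 2*p^2 - 12*p + 2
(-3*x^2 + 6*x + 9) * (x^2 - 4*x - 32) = -3*x^4 + 18*x^3 + 81*x^2 - 228*x - 288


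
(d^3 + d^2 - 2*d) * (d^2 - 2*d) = d^5 - d^4 - 4*d^3 + 4*d^2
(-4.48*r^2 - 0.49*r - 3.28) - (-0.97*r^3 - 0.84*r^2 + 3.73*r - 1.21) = 0.97*r^3 - 3.64*r^2 - 4.22*r - 2.07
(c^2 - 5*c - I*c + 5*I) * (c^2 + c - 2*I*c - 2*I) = c^4 - 4*c^3 - 3*I*c^3 - 7*c^2 + 12*I*c^2 + 8*c + 15*I*c + 10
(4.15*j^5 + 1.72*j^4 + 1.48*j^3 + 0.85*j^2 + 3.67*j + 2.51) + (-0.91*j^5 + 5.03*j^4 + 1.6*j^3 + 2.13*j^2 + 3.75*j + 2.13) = 3.24*j^5 + 6.75*j^4 + 3.08*j^3 + 2.98*j^2 + 7.42*j + 4.64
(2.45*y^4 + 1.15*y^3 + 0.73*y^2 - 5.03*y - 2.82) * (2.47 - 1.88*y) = -4.606*y^5 + 3.8895*y^4 + 1.4681*y^3 + 11.2595*y^2 - 7.1225*y - 6.9654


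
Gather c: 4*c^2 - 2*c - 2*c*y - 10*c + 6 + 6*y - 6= 4*c^2 + c*(-2*y - 12) + 6*y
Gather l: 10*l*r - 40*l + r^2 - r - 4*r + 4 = l*(10*r - 40) + r^2 - 5*r + 4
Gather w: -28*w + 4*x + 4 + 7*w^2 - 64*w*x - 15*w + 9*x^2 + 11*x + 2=7*w^2 + w*(-64*x - 43) + 9*x^2 + 15*x + 6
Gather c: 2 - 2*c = 2 - 2*c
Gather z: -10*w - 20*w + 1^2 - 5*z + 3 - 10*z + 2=-30*w - 15*z + 6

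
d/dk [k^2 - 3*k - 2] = 2*k - 3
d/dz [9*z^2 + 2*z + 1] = 18*z + 2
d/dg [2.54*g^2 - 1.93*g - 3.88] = 5.08*g - 1.93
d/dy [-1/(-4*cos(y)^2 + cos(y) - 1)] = (8*cos(y) - 1)*sin(y)/(4*sin(y)^2 + cos(y) - 5)^2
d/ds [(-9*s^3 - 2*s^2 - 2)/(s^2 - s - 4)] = (s*(27*s + 4)*(-s^2 + s + 4) + (2*s - 1)*(9*s^3 + 2*s^2 + 2))/(-s^2 + s + 4)^2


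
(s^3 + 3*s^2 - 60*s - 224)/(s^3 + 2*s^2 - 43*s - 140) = (s^2 - s - 56)/(s^2 - 2*s - 35)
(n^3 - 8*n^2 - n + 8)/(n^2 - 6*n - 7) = (n^2 - 9*n + 8)/(n - 7)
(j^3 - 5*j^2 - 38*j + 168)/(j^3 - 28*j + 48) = (j - 7)/(j - 2)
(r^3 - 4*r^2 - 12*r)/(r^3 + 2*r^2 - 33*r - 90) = r*(r + 2)/(r^2 + 8*r + 15)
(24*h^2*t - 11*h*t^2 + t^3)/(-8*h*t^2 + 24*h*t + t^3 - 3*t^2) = (-3*h + t)/(t - 3)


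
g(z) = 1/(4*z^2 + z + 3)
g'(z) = (-8*z - 1)/(4*z^2 + z + 3)^2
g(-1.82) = 0.07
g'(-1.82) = 0.07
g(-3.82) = 0.02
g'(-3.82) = 0.01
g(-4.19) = 0.01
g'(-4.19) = 0.01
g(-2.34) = 0.04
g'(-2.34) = 0.03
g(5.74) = 0.01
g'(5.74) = -0.00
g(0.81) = 0.16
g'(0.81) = -0.18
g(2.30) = 0.04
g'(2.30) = -0.03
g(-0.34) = 0.32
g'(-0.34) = 0.18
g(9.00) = 0.00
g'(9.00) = 0.00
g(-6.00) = 0.01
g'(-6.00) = 0.00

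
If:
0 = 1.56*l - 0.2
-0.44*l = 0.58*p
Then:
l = 0.13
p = -0.10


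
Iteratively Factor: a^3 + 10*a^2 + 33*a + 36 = (a + 3)*(a^2 + 7*a + 12) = (a + 3)^2*(a + 4)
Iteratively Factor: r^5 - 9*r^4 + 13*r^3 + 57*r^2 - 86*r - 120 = (r + 2)*(r^4 - 11*r^3 + 35*r^2 - 13*r - 60) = (r - 5)*(r + 2)*(r^3 - 6*r^2 + 5*r + 12) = (r - 5)*(r - 3)*(r + 2)*(r^2 - 3*r - 4) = (r - 5)*(r - 3)*(r + 1)*(r + 2)*(r - 4)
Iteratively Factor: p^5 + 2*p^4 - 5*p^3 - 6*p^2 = (p)*(p^4 + 2*p^3 - 5*p^2 - 6*p) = p*(p + 1)*(p^3 + p^2 - 6*p) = p*(p - 2)*(p + 1)*(p^2 + 3*p) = p*(p - 2)*(p + 1)*(p + 3)*(p)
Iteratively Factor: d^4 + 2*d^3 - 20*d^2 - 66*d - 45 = (d + 1)*(d^3 + d^2 - 21*d - 45) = (d + 1)*(d + 3)*(d^2 - 2*d - 15) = (d - 5)*(d + 1)*(d + 3)*(d + 3)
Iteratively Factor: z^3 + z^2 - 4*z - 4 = (z + 1)*(z^2 - 4) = (z - 2)*(z + 1)*(z + 2)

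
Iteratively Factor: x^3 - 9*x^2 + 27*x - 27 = (x - 3)*(x^2 - 6*x + 9) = (x - 3)^2*(x - 3)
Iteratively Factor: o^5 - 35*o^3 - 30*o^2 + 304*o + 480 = (o + 4)*(o^4 - 4*o^3 - 19*o^2 + 46*o + 120) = (o + 3)*(o + 4)*(o^3 - 7*o^2 + 2*o + 40) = (o - 4)*(o + 3)*(o + 4)*(o^2 - 3*o - 10) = (o - 5)*(o - 4)*(o + 3)*(o + 4)*(o + 2)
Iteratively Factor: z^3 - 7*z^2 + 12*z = (z - 4)*(z^2 - 3*z) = (z - 4)*(z - 3)*(z)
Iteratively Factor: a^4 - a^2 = (a - 1)*(a^3 + a^2) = a*(a - 1)*(a^2 + a) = a^2*(a - 1)*(a + 1)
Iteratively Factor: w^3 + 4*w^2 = (w)*(w^2 + 4*w) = w^2*(w + 4)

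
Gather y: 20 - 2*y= 20 - 2*y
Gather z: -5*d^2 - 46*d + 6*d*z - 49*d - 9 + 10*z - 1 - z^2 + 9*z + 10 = -5*d^2 - 95*d - z^2 + z*(6*d + 19)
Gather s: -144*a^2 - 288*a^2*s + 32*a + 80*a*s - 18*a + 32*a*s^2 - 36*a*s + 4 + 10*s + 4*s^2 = -144*a^2 + 14*a + s^2*(32*a + 4) + s*(-288*a^2 + 44*a + 10) + 4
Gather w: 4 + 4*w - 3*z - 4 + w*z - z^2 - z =w*(z + 4) - z^2 - 4*z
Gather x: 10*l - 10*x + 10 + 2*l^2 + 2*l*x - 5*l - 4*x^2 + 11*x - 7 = 2*l^2 + 5*l - 4*x^2 + x*(2*l + 1) + 3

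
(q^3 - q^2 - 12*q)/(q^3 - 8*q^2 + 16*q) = (q + 3)/(q - 4)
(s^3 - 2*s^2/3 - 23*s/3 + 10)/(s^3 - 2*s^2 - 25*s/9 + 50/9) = 3*(s + 3)/(3*s + 5)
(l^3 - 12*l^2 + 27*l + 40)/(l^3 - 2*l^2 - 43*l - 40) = (l - 5)/(l + 5)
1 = 1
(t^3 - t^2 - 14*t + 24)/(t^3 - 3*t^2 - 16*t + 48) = (t - 2)/(t - 4)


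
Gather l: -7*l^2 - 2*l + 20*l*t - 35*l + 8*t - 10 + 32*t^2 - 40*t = -7*l^2 + l*(20*t - 37) + 32*t^2 - 32*t - 10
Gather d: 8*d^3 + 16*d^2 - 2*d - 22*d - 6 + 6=8*d^3 + 16*d^2 - 24*d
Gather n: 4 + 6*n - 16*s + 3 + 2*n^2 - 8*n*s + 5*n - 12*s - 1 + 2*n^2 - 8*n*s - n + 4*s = 4*n^2 + n*(10 - 16*s) - 24*s + 6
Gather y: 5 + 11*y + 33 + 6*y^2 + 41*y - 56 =6*y^2 + 52*y - 18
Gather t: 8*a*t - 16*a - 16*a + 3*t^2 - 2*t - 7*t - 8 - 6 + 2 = -32*a + 3*t^2 + t*(8*a - 9) - 12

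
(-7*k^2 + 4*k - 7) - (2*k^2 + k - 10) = -9*k^2 + 3*k + 3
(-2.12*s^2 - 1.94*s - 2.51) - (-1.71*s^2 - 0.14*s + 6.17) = -0.41*s^2 - 1.8*s - 8.68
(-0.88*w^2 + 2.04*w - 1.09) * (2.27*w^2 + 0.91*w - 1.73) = -1.9976*w^4 + 3.83*w^3 + 0.9045*w^2 - 4.5211*w + 1.8857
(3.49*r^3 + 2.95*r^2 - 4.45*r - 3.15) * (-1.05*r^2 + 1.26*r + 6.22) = -3.6645*r^5 + 1.2999*r^4 + 30.0973*r^3 + 16.0495*r^2 - 31.648*r - 19.593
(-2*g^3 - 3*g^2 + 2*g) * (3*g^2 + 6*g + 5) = -6*g^5 - 21*g^4 - 22*g^3 - 3*g^2 + 10*g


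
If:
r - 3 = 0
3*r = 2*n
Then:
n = 9/2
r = 3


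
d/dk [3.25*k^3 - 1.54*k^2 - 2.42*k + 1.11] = 9.75*k^2 - 3.08*k - 2.42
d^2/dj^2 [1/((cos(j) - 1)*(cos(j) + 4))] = (-4*sin(j)^4 + 27*sin(j)^2 - 3*cos(j)/4 - 9*cos(3*j)/4 + 3)/((cos(j) - 1)^3*(cos(j) + 4)^3)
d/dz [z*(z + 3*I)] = 2*z + 3*I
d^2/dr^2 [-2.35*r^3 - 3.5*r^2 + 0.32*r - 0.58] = -14.1*r - 7.0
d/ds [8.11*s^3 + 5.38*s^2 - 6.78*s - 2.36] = 24.33*s^2 + 10.76*s - 6.78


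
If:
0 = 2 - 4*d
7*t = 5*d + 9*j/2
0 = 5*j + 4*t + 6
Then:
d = 1/2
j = -52/53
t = -29/106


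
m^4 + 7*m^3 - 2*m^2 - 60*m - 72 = (m - 3)*(m + 2)^2*(m + 6)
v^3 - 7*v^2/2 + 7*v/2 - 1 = (v - 2)*(v - 1)*(v - 1/2)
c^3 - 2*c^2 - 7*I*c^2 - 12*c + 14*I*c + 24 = (c - 2)*(c - 4*I)*(c - 3*I)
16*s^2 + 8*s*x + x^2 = (4*s + x)^2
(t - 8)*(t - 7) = t^2 - 15*t + 56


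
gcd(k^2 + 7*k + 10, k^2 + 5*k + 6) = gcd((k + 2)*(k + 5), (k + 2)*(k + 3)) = k + 2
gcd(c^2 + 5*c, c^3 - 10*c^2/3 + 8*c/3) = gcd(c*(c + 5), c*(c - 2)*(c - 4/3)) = c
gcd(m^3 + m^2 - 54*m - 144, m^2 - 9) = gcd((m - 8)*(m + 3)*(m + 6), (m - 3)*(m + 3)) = m + 3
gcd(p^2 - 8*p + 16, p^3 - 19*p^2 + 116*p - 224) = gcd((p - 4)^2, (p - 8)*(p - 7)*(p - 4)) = p - 4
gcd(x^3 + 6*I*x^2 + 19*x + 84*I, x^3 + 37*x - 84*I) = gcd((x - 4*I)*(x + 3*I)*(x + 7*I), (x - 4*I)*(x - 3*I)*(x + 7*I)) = x^2 + 3*I*x + 28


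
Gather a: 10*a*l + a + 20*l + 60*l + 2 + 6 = a*(10*l + 1) + 80*l + 8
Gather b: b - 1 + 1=b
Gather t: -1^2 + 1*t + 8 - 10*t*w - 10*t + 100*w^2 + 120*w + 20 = t*(-10*w - 9) + 100*w^2 + 120*w + 27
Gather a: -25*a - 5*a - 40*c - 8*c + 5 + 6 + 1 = -30*a - 48*c + 12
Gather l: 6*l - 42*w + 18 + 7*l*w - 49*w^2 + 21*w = l*(7*w + 6) - 49*w^2 - 21*w + 18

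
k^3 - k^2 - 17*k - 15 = (k - 5)*(k + 1)*(k + 3)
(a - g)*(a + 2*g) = a^2 + a*g - 2*g^2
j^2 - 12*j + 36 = (j - 6)^2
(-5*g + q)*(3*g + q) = -15*g^2 - 2*g*q + q^2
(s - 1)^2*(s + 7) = s^3 + 5*s^2 - 13*s + 7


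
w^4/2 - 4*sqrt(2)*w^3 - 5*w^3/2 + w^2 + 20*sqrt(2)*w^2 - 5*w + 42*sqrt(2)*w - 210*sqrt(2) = (w/2 + sqrt(2))*(w - 5)*(w - 7*sqrt(2))*(w - 3*sqrt(2))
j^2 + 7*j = j*(j + 7)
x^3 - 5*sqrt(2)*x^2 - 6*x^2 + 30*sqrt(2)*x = x*(x - 6)*(x - 5*sqrt(2))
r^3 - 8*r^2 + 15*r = r*(r - 5)*(r - 3)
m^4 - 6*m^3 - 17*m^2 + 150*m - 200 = (m - 5)*(m - 4)*(m - 2)*(m + 5)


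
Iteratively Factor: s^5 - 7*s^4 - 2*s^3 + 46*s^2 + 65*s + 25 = (s + 1)*(s^4 - 8*s^3 + 6*s^2 + 40*s + 25) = (s + 1)^2*(s^3 - 9*s^2 + 15*s + 25) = (s - 5)*(s + 1)^2*(s^2 - 4*s - 5) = (s - 5)*(s + 1)^3*(s - 5)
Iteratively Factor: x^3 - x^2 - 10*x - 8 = (x + 2)*(x^2 - 3*x - 4) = (x - 4)*(x + 2)*(x + 1)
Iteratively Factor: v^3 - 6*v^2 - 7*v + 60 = (v - 5)*(v^2 - v - 12) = (v - 5)*(v - 4)*(v + 3)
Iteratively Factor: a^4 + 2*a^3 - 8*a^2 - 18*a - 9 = (a + 1)*(a^3 + a^2 - 9*a - 9) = (a + 1)*(a + 3)*(a^2 - 2*a - 3) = (a + 1)^2*(a + 3)*(a - 3)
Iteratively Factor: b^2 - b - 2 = (b - 2)*(b + 1)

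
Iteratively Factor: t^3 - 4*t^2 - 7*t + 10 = (t - 5)*(t^2 + t - 2) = (t - 5)*(t + 2)*(t - 1)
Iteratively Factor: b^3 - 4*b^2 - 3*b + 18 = (b - 3)*(b^2 - b - 6) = (b - 3)^2*(b + 2)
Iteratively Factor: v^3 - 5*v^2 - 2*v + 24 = (v - 3)*(v^2 - 2*v - 8) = (v - 4)*(v - 3)*(v + 2)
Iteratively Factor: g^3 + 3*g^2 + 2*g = (g)*(g^2 + 3*g + 2) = g*(g + 2)*(g + 1)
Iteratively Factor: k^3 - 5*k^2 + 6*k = (k - 2)*(k^2 - 3*k) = (k - 3)*(k - 2)*(k)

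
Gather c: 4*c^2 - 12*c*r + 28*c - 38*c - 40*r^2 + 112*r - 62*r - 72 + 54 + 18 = 4*c^2 + c*(-12*r - 10) - 40*r^2 + 50*r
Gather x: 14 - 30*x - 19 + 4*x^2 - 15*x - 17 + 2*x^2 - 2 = 6*x^2 - 45*x - 24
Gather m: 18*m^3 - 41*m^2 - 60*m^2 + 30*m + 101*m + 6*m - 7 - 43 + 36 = 18*m^3 - 101*m^2 + 137*m - 14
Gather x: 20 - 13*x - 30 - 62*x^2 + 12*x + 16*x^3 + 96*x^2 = 16*x^3 + 34*x^2 - x - 10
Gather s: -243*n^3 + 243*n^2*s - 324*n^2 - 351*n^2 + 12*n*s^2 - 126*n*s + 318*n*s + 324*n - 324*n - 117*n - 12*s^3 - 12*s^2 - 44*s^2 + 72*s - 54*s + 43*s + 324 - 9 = -243*n^3 - 675*n^2 - 117*n - 12*s^3 + s^2*(12*n - 56) + s*(243*n^2 + 192*n + 61) + 315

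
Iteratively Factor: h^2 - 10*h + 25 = (h - 5)*(h - 5)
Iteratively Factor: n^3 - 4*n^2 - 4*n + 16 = (n - 2)*(n^2 - 2*n - 8) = (n - 2)*(n + 2)*(n - 4)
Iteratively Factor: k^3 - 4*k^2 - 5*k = (k + 1)*(k^2 - 5*k) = (k - 5)*(k + 1)*(k)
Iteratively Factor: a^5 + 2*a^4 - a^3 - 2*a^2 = (a + 1)*(a^4 + a^3 - 2*a^2) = a*(a + 1)*(a^3 + a^2 - 2*a) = a^2*(a + 1)*(a^2 + a - 2) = a^2*(a - 1)*(a + 1)*(a + 2)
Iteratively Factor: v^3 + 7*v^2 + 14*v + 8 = (v + 2)*(v^2 + 5*v + 4) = (v + 1)*(v + 2)*(v + 4)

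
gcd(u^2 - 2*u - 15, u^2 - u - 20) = u - 5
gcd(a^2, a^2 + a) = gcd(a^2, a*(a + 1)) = a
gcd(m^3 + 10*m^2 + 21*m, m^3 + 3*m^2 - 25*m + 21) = m + 7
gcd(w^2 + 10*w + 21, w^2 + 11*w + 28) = w + 7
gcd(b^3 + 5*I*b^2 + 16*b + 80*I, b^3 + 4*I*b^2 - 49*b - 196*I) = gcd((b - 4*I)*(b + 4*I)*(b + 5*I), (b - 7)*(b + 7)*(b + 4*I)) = b + 4*I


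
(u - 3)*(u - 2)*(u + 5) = u^3 - 19*u + 30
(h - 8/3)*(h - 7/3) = h^2 - 5*h + 56/9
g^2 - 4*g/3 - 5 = (g - 3)*(g + 5/3)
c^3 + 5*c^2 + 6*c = c*(c + 2)*(c + 3)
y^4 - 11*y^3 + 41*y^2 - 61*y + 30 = (y - 5)*(y - 3)*(y - 2)*(y - 1)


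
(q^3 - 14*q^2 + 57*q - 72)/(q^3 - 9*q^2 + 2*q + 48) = (q - 3)/(q + 2)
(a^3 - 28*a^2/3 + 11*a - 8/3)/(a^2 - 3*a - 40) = (3*a^2 - 4*a + 1)/(3*(a + 5))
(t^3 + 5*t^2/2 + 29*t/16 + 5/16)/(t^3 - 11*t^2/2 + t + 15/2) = (16*t^2 + 24*t + 5)/(8*(2*t^2 - 13*t + 15))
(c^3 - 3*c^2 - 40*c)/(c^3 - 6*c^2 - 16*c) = (c + 5)/(c + 2)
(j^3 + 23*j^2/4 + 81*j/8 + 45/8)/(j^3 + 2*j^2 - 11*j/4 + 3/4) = (8*j^2 + 22*j + 15)/(2*(4*j^2 - 4*j + 1))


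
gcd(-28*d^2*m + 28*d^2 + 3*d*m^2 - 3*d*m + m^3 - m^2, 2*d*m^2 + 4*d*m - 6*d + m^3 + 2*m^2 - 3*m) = m - 1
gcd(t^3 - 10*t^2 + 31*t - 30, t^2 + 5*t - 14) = t - 2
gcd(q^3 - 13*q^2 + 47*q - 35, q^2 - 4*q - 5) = q - 5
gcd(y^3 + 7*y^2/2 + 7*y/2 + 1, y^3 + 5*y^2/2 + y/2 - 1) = y^2 + 3*y + 2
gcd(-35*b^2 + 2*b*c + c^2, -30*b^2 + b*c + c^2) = 5*b - c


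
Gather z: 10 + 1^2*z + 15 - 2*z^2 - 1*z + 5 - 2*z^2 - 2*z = -4*z^2 - 2*z + 30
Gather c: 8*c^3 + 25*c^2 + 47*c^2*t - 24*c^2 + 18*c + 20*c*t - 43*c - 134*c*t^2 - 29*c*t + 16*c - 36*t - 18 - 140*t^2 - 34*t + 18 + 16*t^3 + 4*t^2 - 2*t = 8*c^3 + c^2*(47*t + 1) + c*(-134*t^2 - 9*t - 9) + 16*t^3 - 136*t^2 - 72*t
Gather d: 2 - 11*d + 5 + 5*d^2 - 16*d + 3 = 5*d^2 - 27*d + 10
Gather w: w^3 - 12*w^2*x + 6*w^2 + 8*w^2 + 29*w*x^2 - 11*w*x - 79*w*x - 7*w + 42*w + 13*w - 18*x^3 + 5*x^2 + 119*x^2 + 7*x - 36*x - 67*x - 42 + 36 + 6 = w^3 + w^2*(14 - 12*x) + w*(29*x^2 - 90*x + 48) - 18*x^3 + 124*x^2 - 96*x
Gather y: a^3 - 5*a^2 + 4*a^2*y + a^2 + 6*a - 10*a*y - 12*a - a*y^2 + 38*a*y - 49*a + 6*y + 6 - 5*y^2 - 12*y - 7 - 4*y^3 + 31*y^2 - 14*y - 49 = a^3 - 4*a^2 - 55*a - 4*y^3 + y^2*(26 - a) + y*(4*a^2 + 28*a - 20) - 50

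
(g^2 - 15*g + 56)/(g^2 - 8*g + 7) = (g - 8)/(g - 1)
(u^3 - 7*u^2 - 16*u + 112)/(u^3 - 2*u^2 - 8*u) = (u^2 - 3*u - 28)/(u*(u + 2))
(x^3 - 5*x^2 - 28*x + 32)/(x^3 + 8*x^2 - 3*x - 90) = (x^3 - 5*x^2 - 28*x + 32)/(x^3 + 8*x^2 - 3*x - 90)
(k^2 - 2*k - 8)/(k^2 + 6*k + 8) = (k - 4)/(k + 4)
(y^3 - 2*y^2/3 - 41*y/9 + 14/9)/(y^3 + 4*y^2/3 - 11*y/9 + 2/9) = (3*y - 7)/(3*y - 1)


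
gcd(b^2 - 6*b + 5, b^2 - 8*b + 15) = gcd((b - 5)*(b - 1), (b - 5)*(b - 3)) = b - 5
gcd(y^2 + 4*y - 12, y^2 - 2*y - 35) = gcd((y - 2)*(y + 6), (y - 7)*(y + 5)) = 1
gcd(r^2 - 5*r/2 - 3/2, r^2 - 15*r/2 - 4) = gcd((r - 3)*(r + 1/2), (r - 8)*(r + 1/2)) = r + 1/2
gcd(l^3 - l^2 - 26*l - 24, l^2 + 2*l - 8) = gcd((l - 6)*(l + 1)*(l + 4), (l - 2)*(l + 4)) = l + 4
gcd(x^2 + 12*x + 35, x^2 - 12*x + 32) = 1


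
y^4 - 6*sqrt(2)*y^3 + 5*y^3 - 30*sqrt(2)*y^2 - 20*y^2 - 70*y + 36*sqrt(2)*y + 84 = (y - 1)*(y + 6)*(y - 7*sqrt(2))*(y + sqrt(2))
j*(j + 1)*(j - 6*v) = j^3 - 6*j^2*v + j^2 - 6*j*v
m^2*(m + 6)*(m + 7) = m^4 + 13*m^3 + 42*m^2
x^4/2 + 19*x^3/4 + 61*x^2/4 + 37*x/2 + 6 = (x/2 + 1/4)*(x + 2)*(x + 3)*(x + 4)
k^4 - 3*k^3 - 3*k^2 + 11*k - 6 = (k - 3)*(k - 1)^2*(k + 2)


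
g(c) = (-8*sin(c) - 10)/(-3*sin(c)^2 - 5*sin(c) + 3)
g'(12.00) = -1.77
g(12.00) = -1.18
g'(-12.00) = -319.46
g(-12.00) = 26.15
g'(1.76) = 1.27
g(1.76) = 3.72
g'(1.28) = -2.13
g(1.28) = 3.89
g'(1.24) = -2.54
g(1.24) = 3.98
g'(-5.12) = -3.49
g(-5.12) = 4.21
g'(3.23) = 5.87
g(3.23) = -2.72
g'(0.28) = -46.03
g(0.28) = -8.79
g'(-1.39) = -0.27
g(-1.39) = -0.42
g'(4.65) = 0.09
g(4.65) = -0.40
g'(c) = (6*sin(c)*cos(c) + 5*cos(c))*(-8*sin(c) - 10)/(-3*sin(c)^2 - 5*sin(c) + 3)^2 - 8*cos(c)/(-3*sin(c)^2 - 5*sin(c) + 3) = 2*(-30*sin(c) + 6*cos(2*c) - 43)*cos(c)/(5*sin(c) - 3*cos(c)^2)^2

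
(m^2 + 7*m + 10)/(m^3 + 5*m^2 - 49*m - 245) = (m + 2)/(m^2 - 49)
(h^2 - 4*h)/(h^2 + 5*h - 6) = h*(h - 4)/(h^2 + 5*h - 6)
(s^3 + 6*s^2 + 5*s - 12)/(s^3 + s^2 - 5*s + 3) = (s + 4)/(s - 1)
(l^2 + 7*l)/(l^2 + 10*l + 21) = l/(l + 3)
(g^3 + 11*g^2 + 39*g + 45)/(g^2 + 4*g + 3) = (g^2 + 8*g + 15)/(g + 1)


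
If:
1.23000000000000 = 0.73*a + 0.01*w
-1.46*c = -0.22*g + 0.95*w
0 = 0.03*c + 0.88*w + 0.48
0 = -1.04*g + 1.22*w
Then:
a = 1.69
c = 0.26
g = -0.65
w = -0.55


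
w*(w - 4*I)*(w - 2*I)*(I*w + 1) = I*w^4 + 7*w^3 - 14*I*w^2 - 8*w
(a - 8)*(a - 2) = a^2 - 10*a + 16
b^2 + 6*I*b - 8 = (b + 2*I)*(b + 4*I)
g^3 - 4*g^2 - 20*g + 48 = (g - 6)*(g - 2)*(g + 4)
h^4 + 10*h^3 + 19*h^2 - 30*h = h*(h - 1)*(h + 5)*(h + 6)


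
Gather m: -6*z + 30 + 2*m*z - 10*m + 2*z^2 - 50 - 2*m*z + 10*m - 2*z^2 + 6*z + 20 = 0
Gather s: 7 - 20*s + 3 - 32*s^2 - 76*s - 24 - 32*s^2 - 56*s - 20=-64*s^2 - 152*s - 34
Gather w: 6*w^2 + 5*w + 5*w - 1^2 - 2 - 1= 6*w^2 + 10*w - 4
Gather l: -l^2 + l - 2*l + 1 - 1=-l^2 - l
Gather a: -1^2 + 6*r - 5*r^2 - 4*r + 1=-5*r^2 + 2*r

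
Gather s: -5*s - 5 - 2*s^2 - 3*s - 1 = -2*s^2 - 8*s - 6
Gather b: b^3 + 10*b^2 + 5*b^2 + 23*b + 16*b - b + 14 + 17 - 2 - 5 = b^3 + 15*b^2 + 38*b + 24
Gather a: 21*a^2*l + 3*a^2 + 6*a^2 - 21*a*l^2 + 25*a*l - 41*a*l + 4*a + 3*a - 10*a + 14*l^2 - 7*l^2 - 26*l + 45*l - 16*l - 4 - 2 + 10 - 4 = a^2*(21*l + 9) + a*(-21*l^2 - 16*l - 3) + 7*l^2 + 3*l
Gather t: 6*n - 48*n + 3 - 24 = -42*n - 21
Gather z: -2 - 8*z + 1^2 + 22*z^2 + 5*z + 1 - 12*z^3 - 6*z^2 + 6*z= -12*z^3 + 16*z^2 + 3*z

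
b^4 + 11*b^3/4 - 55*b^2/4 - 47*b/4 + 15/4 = (b - 3)*(b - 1/4)*(b + 1)*(b + 5)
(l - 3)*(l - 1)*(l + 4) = l^3 - 13*l + 12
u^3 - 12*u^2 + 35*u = u*(u - 7)*(u - 5)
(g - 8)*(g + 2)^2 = g^3 - 4*g^2 - 28*g - 32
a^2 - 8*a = a*(a - 8)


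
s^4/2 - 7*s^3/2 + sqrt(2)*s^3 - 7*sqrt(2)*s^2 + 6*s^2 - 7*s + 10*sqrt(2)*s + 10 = (s/2 + sqrt(2)/2)*(s - 5)*(s - 2)*(s + sqrt(2))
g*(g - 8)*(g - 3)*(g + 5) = g^4 - 6*g^3 - 31*g^2 + 120*g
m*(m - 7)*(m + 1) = m^3 - 6*m^2 - 7*m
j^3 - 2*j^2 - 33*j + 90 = (j - 5)*(j - 3)*(j + 6)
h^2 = h^2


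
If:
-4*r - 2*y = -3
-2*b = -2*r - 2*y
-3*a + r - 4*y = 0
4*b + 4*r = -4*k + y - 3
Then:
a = 1/4 - 3*y/2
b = y/2 + 3/4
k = y/4 - 9/4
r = 3/4 - y/2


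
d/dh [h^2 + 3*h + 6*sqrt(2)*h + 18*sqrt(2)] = 2*h + 3 + 6*sqrt(2)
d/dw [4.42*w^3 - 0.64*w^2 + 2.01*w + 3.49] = 13.26*w^2 - 1.28*w + 2.01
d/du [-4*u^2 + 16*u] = 16 - 8*u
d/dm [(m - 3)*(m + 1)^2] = (m + 1)*(3*m - 5)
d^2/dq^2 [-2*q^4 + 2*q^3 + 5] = 12*q*(1 - 2*q)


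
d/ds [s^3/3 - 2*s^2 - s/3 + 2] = s^2 - 4*s - 1/3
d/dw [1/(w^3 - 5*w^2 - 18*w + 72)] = (-3*w^2 + 10*w + 18)/(w^3 - 5*w^2 - 18*w + 72)^2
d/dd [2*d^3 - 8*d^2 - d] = 6*d^2 - 16*d - 1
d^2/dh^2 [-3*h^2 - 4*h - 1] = -6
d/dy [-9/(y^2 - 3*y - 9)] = 9*(2*y - 3)/(-y^2 + 3*y + 9)^2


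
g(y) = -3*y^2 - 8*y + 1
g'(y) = -6*y - 8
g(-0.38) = 3.61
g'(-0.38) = -5.72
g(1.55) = -18.61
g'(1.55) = -17.30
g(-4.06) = -15.97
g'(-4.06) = 16.36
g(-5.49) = -45.50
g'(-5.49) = 24.94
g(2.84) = -45.92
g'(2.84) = -25.04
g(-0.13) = 1.99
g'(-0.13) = -7.22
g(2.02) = -27.40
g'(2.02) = -20.12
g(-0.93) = 5.85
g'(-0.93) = -2.42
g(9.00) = -314.00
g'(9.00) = -62.00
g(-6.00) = -59.00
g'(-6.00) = 28.00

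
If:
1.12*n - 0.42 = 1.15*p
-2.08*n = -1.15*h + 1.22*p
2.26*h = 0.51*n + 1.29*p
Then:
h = -0.14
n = 0.09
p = -0.28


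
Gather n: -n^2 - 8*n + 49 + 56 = -n^2 - 8*n + 105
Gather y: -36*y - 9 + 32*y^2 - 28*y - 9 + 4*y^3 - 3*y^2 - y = 4*y^3 + 29*y^2 - 65*y - 18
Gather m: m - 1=m - 1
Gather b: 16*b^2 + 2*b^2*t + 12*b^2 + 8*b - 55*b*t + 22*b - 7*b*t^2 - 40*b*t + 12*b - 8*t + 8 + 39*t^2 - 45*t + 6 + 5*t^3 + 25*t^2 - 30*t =b^2*(2*t + 28) + b*(-7*t^2 - 95*t + 42) + 5*t^3 + 64*t^2 - 83*t + 14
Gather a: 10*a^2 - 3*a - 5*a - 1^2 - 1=10*a^2 - 8*a - 2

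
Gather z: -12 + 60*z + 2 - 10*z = 50*z - 10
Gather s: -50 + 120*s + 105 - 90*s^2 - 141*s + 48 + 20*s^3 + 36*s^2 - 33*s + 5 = 20*s^3 - 54*s^2 - 54*s + 108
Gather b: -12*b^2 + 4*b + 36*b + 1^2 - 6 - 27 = -12*b^2 + 40*b - 32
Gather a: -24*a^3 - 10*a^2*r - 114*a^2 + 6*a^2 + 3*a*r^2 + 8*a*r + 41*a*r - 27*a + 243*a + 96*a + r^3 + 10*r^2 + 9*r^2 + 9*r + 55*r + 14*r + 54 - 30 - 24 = -24*a^3 + a^2*(-10*r - 108) + a*(3*r^2 + 49*r + 312) + r^3 + 19*r^2 + 78*r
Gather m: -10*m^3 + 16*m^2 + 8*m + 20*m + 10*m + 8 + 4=-10*m^3 + 16*m^2 + 38*m + 12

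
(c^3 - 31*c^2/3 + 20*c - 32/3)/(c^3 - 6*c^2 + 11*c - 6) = (3*c^2 - 28*c + 32)/(3*(c^2 - 5*c + 6))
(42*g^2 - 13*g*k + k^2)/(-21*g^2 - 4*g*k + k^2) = (-6*g + k)/(3*g + k)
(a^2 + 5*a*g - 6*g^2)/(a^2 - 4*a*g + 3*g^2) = (a + 6*g)/(a - 3*g)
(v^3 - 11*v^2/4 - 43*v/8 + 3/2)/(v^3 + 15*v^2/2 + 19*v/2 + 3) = (8*v^3 - 22*v^2 - 43*v + 12)/(4*(2*v^3 + 15*v^2 + 19*v + 6))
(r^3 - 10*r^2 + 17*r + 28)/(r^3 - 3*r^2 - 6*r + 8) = (r^2 - 6*r - 7)/(r^2 + r - 2)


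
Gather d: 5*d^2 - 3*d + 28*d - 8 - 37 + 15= 5*d^2 + 25*d - 30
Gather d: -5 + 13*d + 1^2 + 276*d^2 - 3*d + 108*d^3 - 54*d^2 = 108*d^3 + 222*d^2 + 10*d - 4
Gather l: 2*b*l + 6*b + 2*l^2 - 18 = 2*b*l + 6*b + 2*l^2 - 18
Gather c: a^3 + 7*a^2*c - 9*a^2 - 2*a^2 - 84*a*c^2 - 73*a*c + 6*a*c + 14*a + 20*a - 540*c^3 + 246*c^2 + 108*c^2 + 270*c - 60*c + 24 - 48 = a^3 - 11*a^2 + 34*a - 540*c^3 + c^2*(354 - 84*a) + c*(7*a^2 - 67*a + 210) - 24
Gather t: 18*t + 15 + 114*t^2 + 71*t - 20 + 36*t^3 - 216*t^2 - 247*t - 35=36*t^3 - 102*t^2 - 158*t - 40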